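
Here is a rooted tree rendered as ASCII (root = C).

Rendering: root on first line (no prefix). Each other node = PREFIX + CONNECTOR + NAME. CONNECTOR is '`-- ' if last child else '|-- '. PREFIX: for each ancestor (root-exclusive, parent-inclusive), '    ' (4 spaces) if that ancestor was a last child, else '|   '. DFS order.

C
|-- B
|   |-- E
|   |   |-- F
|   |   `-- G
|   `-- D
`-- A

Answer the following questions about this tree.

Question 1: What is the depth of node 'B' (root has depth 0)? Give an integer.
Path from root to B: C -> B
Depth = number of edges = 1

Answer: 1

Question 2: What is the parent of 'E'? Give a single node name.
Answer: B

Derivation:
Scan adjacency: E appears as child of B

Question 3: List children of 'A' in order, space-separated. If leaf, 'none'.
Answer: none

Derivation:
Node A's children (from adjacency): (leaf)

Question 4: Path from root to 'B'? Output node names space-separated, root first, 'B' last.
Answer: C B

Derivation:
Walk down from root: C -> B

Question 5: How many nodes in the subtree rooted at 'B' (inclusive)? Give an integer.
Answer: 5

Derivation:
Subtree rooted at B contains: B, D, E, F, G
Count = 5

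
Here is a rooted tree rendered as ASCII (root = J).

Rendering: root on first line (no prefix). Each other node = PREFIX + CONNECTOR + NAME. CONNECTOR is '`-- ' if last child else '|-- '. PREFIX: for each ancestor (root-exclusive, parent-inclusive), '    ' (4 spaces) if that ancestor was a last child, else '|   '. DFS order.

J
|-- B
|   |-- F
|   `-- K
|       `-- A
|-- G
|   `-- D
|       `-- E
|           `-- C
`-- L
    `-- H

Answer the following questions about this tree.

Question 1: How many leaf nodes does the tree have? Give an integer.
Leaves (nodes with no children): A, C, F, H

Answer: 4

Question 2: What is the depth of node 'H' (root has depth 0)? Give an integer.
Path from root to H: J -> L -> H
Depth = number of edges = 2

Answer: 2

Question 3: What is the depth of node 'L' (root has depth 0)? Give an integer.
Answer: 1

Derivation:
Path from root to L: J -> L
Depth = number of edges = 1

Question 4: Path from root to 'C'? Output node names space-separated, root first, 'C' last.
Walk down from root: J -> G -> D -> E -> C

Answer: J G D E C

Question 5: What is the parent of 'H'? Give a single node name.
Answer: L

Derivation:
Scan adjacency: H appears as child of L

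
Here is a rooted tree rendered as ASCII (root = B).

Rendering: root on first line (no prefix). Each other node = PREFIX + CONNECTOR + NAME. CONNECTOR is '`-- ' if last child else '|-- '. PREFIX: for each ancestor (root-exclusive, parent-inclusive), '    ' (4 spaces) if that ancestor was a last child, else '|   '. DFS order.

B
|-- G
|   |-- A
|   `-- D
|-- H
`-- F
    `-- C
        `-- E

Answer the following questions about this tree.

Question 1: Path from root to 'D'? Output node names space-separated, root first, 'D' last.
Walk down from root: B -> G -> D

Answer: B G D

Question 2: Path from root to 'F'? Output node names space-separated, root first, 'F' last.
Walk down from root: B -> F

Answer: B F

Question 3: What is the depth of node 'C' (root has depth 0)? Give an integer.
Answer: 2

Derivation:
Path from root to C: B -> F -> C
Depth = number of edges = 2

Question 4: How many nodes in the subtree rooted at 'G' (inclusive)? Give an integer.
Subtree rooted at G contains: A, D, G
Count = 3

Answer: 3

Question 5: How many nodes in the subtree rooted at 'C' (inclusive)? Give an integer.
Subtree rooted at C contains: C, E
Count = 2

Answer: 2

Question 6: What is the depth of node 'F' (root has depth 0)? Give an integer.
Answer: 1

Derivation:
Path from root to F: B -> F
Depth = number of edges = 1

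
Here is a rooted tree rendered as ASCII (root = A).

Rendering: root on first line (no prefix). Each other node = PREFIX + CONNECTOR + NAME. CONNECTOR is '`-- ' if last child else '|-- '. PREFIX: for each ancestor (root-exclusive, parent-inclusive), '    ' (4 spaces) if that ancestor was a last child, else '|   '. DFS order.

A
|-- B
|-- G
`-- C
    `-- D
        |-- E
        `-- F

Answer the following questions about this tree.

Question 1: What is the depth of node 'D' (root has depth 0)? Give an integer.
Path from root to D: A -> C -> D
Depth = number of edges = 2

Answer: 2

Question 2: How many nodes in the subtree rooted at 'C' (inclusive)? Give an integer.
Answer: 4

Derivation:
Subtree rooted at C contains: C, D, E, F
Count = 4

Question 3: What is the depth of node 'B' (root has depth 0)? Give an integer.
Path from root to B: A -> B
Depth = number of edges = 1

Answer: 1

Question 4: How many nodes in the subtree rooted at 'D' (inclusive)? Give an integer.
Subtree rooted at D contains: D, E, F
Count = 3

Answer: 3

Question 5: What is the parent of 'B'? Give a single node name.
Scan adjacency: B appears as child of A

Answer: A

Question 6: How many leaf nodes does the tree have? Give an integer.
Answer: 4

Derivation:
Leaves (nodes with no children): B, E, F, G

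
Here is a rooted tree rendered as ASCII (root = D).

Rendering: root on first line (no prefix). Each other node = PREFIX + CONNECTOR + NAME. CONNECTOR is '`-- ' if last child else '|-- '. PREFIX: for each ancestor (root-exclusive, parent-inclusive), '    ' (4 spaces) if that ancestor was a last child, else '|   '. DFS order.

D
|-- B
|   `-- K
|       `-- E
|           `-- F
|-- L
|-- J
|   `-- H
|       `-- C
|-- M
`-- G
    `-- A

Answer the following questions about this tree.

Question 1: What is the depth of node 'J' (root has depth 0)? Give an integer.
Answer: 1

Derivation:
Path from root to J: D -> J
Depth = number of edges = 1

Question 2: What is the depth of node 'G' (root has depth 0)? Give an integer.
Path from root to G: D -> G
Depth = number of edges = 1

Answer: 1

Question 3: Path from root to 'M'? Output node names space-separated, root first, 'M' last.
Walk down from root: D -> M

Answer: D M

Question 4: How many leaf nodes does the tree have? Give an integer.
Leaves (nodes with no children): A, C, F, L, M

Answer: 5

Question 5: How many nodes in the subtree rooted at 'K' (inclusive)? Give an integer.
Answer: 3

Derivation:
Subtree rooted at K contains: E, F, K
Count = 3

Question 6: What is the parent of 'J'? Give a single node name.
Answer: D

Derivation:
Scan adjacency: J appears as child of D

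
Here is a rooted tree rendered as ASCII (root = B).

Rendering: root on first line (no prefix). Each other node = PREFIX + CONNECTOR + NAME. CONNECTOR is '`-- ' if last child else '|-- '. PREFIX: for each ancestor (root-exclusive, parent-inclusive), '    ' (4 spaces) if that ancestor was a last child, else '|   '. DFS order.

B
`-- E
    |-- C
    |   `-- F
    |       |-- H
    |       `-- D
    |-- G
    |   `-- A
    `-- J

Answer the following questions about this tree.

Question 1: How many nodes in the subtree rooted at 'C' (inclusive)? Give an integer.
Subtree rooted at C contains: C, D, F, H
Count = 4

Answer: 4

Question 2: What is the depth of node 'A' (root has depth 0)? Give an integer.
Path from root to A: B -> E -> G -> A
Depth = number of edges = 3

Answer: 3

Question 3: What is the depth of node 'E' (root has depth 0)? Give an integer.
Answer: 1

Derivation:
Path from root to E: B -> E
Depth = number of edges = 1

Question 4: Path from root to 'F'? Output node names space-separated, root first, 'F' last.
Walk down from root: B -> E -> C -> F

Answer: B E C F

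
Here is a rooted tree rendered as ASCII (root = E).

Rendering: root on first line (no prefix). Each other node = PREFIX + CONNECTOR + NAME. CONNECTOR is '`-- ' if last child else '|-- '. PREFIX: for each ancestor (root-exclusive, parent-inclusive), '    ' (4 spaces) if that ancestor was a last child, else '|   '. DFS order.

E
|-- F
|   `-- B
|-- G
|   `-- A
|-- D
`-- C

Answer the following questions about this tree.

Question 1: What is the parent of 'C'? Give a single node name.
Scan adjacency: C appears as child of E

Answer: E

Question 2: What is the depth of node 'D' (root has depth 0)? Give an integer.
Path from root to D: E -> D
Depth = number of edges = 1

Answer: 1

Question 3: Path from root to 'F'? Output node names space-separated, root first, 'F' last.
Walk down from root: E -> F

Answer: E F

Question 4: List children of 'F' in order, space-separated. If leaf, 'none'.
Node F's children (from adjacency): B

Answer: B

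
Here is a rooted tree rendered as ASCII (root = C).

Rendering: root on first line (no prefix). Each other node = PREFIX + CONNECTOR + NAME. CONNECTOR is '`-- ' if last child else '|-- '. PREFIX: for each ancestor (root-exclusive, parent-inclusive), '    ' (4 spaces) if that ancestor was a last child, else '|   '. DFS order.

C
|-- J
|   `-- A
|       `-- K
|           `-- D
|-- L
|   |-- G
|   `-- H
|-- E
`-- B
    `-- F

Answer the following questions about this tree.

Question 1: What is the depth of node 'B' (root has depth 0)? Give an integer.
Answer: 1

Derivation:
Path from root to B: C -> B
Depth = number of edges = 1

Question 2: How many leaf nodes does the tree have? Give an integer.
Leaves (nodes with no children): D, E, F, G, H

Answer: 5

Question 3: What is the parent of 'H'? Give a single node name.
Answer: L

Derivation:
Scan adjacency: H appears as child of L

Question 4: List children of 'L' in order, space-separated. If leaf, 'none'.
Answer: G H

Derivation:
Node L's children (from adjacency): G, H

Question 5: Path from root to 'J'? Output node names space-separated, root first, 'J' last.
Walk down from root: C -> J

Answer: C J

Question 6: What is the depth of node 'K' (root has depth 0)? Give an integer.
Answer: 3

Derivation:
Path from root to K: C -> J -> A -> K
Depth = number of edges = 3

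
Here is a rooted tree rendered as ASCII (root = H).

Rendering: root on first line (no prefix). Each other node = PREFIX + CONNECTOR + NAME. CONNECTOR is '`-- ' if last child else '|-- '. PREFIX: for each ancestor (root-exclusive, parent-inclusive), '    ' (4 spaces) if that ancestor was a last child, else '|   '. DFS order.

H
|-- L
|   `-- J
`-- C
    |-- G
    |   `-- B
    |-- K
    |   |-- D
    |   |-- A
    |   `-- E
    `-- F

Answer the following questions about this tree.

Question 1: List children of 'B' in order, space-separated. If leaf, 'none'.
Answer: none

Derivation:
Node B's children (from adjacency): (leaf)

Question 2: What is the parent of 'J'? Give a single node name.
Answer: L

Derivation:
Scan adjacency: J appears as child of L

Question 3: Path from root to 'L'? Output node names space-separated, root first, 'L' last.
Walk down from root: H -> L

Answer: H L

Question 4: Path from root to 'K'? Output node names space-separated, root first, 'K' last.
Walk down from root: H -> C -> K

Answer: H C K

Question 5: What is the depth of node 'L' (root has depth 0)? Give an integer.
Answer: 1

Derivation:
Path from root to L: H -> L
Depth = number of edges = 1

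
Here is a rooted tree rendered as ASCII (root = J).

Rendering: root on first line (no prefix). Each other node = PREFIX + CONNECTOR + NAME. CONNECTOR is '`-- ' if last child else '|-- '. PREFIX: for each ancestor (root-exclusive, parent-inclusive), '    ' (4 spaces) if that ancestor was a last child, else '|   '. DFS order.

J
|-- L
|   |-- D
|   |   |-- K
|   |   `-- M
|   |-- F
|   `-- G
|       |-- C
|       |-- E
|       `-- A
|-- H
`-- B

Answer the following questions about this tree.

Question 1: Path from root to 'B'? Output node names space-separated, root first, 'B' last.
Answer: J B

Derivation:
Walk down from root: J -> B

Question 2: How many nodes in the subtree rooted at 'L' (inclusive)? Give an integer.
Subtree rooted at L contains: A, C, D, E, F, G, K, L, M
Count = 9

Answer: 9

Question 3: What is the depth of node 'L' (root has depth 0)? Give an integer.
Answer: 1

Derivation:
Path from root to L: J -> L
Depth = number of edges = 1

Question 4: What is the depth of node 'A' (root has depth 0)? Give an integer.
Path from root to A: J -> L -> G -> A
Depth = number of edges = 3

Answer: 3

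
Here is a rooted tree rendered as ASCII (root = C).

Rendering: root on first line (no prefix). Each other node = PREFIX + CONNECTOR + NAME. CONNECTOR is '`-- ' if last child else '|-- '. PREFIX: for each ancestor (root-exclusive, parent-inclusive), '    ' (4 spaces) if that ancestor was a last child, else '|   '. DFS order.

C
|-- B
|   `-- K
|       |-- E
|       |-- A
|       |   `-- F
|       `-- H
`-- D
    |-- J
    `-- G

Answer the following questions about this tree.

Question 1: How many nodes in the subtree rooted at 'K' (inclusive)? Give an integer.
Subtree rooted at K contains: A, E, F, H, K
Count = 5

Answer: 5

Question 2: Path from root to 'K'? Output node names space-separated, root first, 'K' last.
Answer: C B K

Derivation:
Walk down from root: C -> B -> K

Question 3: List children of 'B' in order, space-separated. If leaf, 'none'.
Node B's children (from adjacency): K

Answer: K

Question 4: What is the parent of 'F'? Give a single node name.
Scan adjacency: F appears as child of A

Answer: A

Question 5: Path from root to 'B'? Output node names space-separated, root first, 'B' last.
Walk down from root: C -> B

Answer: C B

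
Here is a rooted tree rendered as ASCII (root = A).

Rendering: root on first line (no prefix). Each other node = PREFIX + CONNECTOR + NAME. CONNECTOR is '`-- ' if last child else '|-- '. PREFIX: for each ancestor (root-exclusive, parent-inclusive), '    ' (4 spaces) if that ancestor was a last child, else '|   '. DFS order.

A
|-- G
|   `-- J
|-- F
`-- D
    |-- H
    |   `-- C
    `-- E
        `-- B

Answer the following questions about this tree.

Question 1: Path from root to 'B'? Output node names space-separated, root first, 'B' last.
Walk down from root: A -> D -> E -> B

Answer: A D E B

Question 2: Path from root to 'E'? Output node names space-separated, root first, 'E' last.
Walk down from root: A -> D -> E

Answer: A D E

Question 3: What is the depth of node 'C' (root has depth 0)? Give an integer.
Path from root to C: A -> D -> H -> C
Depth = number of edges = 3

Answer: 3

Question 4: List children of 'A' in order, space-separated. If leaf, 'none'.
Answer: G F D

Derivation:
Node A's children (from adjacency): G, F, D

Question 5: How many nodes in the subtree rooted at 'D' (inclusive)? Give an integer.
Answer: 5

Derivation:
Subtree rooted at D contains: B, C, D, E, H
Count = 5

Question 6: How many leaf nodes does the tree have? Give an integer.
Leaves (nodes with no children): B, C, F, J

Answer: 4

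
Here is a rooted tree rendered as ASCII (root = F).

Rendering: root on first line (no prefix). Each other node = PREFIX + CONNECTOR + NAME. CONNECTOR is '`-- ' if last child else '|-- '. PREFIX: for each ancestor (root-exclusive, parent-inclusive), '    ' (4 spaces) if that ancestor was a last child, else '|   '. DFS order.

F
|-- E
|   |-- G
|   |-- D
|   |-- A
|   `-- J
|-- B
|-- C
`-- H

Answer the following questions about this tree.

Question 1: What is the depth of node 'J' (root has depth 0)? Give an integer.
Path from root to J: F -> E -> J
Depth = number of edges = 2

Answer: 2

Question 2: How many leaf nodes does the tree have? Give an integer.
Answer: 7

Derivation:
Leaves (nodes with no children): A, B, C, D, G, H, J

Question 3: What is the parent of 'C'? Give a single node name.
Answer: F

Derivation:
Scan adjacency: C appears as child of F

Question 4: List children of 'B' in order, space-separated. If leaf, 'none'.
Node B's children (from adjacency): (leaf)

Answer: none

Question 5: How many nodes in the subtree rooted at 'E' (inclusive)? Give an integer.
Subtree rooted at E contains: A, D, E, G, J
Count = 5

Answer: 5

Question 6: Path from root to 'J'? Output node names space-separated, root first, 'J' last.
Answer: F E J

Derivation:
Walk down from root: F -> E -> J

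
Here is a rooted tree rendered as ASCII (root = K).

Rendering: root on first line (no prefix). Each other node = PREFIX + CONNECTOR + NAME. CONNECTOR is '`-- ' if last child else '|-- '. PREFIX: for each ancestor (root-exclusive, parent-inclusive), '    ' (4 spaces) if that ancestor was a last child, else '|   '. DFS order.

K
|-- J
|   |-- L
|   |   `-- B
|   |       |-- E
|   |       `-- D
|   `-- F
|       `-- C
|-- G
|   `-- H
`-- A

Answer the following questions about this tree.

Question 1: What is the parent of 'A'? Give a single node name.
Scan adjacency: A appears as child of K

Answer: K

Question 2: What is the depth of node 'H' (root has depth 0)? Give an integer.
Path from root to H: K -> G -> H
Depth = number of edges = 2

Answer: 2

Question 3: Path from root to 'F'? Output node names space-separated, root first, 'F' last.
Walk down from root: K -> J -> F

Answer: K J F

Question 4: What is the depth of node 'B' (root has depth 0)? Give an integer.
Answer: 3

Derivation:
Path from root to B: K -> J -> L -> B
Depth = number of edges = 3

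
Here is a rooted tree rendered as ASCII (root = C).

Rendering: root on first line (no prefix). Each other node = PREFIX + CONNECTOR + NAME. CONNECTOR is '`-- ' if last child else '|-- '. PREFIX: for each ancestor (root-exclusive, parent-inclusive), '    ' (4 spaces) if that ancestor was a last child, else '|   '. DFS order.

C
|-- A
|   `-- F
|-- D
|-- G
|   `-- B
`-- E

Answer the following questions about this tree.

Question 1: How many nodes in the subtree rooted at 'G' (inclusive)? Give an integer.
Subtree rooted at G contains: B, G
Count = 2

Answer: 2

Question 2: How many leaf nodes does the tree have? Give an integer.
Answer: 4

Derivation:
Leaves (nodes with no children): B, D, E, F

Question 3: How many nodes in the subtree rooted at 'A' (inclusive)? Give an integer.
Subtree rooted at A contains: A, F
Count = 2

Answer: 2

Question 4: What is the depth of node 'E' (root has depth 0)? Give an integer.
Answer: 1

Derivation:
Path from root to E: C -> E
Depth = number of edges = 1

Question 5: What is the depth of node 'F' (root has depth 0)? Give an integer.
Path from root to F: C -> A -> F
Depth = number of edges = 2

Answer: 2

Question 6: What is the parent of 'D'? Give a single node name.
Scan adjacency: D appears as child of C

Answer: C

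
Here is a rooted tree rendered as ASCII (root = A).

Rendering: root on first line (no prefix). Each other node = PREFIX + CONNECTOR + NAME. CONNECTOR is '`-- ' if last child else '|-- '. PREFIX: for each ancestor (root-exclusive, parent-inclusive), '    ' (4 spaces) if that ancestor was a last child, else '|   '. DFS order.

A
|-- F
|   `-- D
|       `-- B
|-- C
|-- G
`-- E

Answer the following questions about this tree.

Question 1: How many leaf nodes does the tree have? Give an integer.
Leaves (nodes with no children): B, C, E, G

Answer: 4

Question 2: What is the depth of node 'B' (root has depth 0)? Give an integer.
Answer: 3

Derivation:
Path from root to B: A -> F -> D -> B
Depth = number of edges = 3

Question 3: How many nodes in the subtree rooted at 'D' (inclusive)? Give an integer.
Subtree rooted at D contains: B, D
Count = 2

Answer: 2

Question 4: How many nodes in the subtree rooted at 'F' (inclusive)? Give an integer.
Answer: 3

Derivation:
Subtree rooted at F contains: B, D, F
Count = 3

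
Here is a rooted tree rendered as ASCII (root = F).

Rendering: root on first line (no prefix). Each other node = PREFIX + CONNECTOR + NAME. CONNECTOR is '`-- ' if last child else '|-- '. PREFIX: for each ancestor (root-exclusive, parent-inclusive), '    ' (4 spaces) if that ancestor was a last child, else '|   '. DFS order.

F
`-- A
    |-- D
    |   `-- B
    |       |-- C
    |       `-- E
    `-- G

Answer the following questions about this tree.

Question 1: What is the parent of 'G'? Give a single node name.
Scan adjacency: G appears as child of A

Answer: A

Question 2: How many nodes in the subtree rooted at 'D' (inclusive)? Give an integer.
Subtree rooted at D contains: B, C, D, E
Count = 4

Answer: 4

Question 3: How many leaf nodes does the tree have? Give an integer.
Answer: 3

Derivation:
Leaves (nodes with no children): C, E, G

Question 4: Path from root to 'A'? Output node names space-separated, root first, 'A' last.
Answer: F A

Derivation:
Walk down from root: F -> A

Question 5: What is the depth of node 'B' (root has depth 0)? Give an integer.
Answer: 3

Derivation:
Path from root to B: F -> A -> D -> B
Depth = number of edges = 3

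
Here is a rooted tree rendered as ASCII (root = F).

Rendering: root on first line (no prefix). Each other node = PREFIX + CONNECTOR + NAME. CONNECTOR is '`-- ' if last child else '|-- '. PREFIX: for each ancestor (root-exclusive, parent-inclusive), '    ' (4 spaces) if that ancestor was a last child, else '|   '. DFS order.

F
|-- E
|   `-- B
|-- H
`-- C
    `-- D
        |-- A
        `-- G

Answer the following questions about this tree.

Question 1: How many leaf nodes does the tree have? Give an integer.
Leaves (nodes with no children): A, B, G, H

Answer: 4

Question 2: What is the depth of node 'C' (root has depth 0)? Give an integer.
Path from root to C: F -> C
Depth = number of edges = 1

Answer: 1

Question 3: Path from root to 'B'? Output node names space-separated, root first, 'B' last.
Walk down from root: F -> E -> B

Answer: F E B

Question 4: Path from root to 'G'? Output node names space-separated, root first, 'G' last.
Answer: F C D G

Derivation:
Walk down from root: F -> C -> D -> G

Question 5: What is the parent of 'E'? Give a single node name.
Answer: F

Derivation:
Scan adjacency: E appears as child of F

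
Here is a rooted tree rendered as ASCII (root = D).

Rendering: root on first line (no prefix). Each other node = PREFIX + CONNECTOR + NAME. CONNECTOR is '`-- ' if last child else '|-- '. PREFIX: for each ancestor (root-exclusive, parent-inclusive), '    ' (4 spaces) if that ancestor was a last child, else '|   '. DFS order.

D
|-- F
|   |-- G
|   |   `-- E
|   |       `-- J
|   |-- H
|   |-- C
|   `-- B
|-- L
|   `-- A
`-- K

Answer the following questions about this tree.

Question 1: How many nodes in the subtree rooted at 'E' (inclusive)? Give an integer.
Subtree rooted at E contains: E, J
Count = 2

Answer: 2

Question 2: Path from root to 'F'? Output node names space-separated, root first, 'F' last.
Walk down from root: D -> F

Answer: D F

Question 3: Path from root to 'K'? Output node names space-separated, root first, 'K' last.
Walk down from root: D -> K

Answer: D K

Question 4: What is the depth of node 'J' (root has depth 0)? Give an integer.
Answer: 4

Derivation:
Path from root to J: D -> F -> G -> E -> J
Depth = number of edges = 4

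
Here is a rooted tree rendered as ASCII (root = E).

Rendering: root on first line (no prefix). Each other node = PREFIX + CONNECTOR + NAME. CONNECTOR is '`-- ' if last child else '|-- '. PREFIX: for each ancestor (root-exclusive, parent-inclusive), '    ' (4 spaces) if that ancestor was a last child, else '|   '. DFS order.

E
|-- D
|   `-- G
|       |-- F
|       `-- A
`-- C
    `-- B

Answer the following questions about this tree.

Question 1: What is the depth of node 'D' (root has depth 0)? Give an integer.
Answer: 1

Derivation:
Path from root to D: E -> D
Depth = number of edges = 1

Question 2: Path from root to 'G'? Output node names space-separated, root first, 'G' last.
Answer: E D G

Derivation:
Walk down from root: E -> D -> G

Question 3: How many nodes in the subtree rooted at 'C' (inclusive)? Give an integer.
Answer: 2

Derivation:
Subtree rooted at C contains: B, C
Count = 2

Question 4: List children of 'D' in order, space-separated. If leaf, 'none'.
Node D's children (from adjacency): G

Answer: G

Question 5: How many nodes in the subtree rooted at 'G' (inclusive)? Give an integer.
Answer: 3

Derivation:
Subtree rooted at G contains: A, F, G
Count = 3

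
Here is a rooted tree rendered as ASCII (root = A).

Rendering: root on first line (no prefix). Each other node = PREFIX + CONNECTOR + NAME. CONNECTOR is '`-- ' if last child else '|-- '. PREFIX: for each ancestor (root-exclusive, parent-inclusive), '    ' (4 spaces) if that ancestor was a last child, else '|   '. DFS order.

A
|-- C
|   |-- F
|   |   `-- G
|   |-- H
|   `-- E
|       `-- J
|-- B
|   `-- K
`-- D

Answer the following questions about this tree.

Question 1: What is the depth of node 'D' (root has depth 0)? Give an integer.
Answer: 1

Derivation:
Path from root to D: A -> D
Depth = number of edges = 1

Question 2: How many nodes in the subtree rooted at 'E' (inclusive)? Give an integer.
Subtree rooted at E contains: E, J
Count = 2

Answer: 2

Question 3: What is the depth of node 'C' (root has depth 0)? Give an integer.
Answer: 1

Derivation:
Path from root to C: A -> C
Depth = number of edges = 1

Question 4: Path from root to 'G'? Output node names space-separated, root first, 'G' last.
Answer: A C F G

Derivation:
Walk down from root: A -> C -> F -> G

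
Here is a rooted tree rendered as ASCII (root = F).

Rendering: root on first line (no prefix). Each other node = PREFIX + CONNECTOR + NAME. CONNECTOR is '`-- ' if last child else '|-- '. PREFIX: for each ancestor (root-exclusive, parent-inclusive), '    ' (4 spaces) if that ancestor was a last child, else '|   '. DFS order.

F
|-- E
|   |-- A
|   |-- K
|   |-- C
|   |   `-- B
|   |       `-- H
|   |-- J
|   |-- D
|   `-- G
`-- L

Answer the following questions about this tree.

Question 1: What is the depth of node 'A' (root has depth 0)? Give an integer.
Path from root to A: F -> E -> A
Depth = number of edges = 2

Answer: 2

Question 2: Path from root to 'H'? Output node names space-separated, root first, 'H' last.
Walk down from root: F -> E -> C -> B -> H

Answer: F E C B H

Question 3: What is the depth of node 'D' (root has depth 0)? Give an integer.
Path from root to D: F -> E -> D
Depth = number of edges = 2

Answer: 2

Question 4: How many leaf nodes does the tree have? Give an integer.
Leaves (nodes with no children): A, D, G, H, J, K, L

Answer: 7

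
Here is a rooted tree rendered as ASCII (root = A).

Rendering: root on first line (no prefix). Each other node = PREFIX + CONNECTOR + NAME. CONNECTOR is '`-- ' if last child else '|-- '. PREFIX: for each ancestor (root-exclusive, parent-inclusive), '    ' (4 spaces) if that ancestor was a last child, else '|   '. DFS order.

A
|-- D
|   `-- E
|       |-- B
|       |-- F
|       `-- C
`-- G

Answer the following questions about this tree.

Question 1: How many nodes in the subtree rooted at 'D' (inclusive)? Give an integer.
Answer: 5

Derivation:
Subtree rooted at D contains: B, C, D, E, F
Count = 5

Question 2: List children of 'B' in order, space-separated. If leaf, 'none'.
Answer: none

Derivation:
Node B's children (from adjacency): (leaf)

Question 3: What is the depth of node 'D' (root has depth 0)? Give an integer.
Path from root to D: A -> D
Depth = number of edges = 1

Answer: 1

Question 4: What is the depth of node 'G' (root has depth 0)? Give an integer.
Answer: 1

Derivation:
Path from root to G: A -> G
Depth = number of edges = 1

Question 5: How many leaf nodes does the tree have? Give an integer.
Leaves (nodes with no children): B, C, F, G

Answer: 4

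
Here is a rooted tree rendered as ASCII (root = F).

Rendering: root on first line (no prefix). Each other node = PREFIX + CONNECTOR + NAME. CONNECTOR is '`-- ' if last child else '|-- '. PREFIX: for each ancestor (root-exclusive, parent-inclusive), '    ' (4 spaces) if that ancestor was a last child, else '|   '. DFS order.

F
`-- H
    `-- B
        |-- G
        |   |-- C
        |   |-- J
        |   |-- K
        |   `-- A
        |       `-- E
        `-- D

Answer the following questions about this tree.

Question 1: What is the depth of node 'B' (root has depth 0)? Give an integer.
Path from root to B: F -> H -> B
Depth = number of edges = 2

Answer: 2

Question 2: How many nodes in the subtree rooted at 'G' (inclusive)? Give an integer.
Answer: 6

Derivation:
Subtree rooted at G contains: A, C, E, G, J, K
Count = 6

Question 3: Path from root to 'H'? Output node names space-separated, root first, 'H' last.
Answer: F H

Derivation:
Walk down from root: F -> H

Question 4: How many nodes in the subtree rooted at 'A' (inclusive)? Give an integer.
Subtree rooted at A contains: A, E
Count = 2

Answer: 2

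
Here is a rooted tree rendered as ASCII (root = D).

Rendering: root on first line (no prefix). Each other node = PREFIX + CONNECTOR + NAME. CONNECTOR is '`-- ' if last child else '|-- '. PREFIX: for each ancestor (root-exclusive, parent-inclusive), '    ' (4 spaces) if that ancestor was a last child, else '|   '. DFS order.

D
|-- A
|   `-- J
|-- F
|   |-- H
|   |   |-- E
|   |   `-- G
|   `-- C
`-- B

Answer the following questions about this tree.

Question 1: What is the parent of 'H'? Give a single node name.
Answer: F

Derivation:
Scan adjacency: H appears as child of F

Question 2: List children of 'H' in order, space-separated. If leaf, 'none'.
Answer: E G

Derivation:
Node H's children (from adjacency): E, G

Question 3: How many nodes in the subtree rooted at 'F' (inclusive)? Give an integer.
Subtree rooted at F contains: C, E, F, G, H
Count = 5

Answer: 5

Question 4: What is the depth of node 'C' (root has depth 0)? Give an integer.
Answer: 2

Derivation:
Path from root to C: D -> F -> C
Depth = number of edges = 2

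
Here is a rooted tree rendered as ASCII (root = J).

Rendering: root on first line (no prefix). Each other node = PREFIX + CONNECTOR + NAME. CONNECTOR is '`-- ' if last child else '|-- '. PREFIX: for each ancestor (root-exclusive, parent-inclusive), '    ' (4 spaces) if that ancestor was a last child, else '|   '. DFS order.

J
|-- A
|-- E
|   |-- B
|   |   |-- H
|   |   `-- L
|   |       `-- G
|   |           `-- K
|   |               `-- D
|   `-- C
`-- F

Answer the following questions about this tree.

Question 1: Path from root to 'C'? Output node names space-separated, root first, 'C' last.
Answer: J E C

Derivation:
Walk down from root: J -> E -> C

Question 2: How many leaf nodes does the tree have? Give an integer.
Leaves (nodes with no children): A, C, D, F, H

Answer: 5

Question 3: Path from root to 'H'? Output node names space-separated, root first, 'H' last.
Walk down from root: J -> E -> B -> H

Answer: J E B H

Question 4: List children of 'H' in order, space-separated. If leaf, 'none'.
Node H's children (from adjacency): (leaf)

Answer: none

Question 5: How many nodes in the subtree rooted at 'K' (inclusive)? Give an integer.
Subtree rooted at K contains: D, K
Count = 2

Answer: 2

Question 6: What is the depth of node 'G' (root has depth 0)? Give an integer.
Path from root to G: J -> E -> B -> L -> G
Depth = number of edges = 4

Answer: 4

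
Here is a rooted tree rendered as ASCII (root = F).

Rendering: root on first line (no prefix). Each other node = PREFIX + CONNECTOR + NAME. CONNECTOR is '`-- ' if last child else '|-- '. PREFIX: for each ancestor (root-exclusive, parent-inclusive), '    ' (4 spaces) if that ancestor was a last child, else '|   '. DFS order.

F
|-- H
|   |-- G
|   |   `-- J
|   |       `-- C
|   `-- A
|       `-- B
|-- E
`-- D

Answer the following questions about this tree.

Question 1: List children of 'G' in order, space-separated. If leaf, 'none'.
Answer: J

Derivation:
Node G's children (from adjacency): J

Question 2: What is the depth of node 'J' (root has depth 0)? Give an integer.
Path from root to J: F -> H -> G -> J
Depth = number of edges = 3

Answer: 3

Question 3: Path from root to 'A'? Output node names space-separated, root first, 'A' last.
Walk down from root: F -> H -> A

Answer: F H A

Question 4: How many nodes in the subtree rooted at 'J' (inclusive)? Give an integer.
Answer: 2

Derivation:
Subtree rooted at J contains: C, J
Count = 2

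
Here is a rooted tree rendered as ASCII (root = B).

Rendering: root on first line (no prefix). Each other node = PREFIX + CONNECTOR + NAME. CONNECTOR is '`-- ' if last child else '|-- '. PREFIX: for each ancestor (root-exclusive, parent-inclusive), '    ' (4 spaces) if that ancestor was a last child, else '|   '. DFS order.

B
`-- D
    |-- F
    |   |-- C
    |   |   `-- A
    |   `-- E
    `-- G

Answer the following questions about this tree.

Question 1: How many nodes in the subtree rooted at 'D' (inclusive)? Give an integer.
Answer: 6

Derivation:
Subtree rooted at D contains: A, C, D, E, F, G
Count = 6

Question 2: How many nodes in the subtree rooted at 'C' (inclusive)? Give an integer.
Subtree rooted at C contains: A, C
Count = 2

Answer: 2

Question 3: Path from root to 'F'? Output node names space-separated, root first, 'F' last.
Answer: B D F

Derivation:
Walk down from root: B -> D -> F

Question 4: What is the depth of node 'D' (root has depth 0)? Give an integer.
Answer: 1

Derivation:
Path from root to D: B -> D
Depth = number of edges = 1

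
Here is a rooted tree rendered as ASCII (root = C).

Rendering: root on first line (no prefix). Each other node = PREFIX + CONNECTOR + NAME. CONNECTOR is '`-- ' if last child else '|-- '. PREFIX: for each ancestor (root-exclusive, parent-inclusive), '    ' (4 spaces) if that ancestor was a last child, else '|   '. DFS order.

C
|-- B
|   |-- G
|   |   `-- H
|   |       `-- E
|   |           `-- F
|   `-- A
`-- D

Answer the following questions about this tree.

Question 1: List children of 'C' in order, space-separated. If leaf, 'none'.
Answer: B D

Derivation:
Node C's children (from adjacency): B, D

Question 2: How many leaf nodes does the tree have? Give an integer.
Answer: 3

Derivation:
Leaves (nodes with no children): A, D, F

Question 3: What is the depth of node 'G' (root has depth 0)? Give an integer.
Path from root to G: C -> B -> G
Depth = number of edges = 2

Answer: 2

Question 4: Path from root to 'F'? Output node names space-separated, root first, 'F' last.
Answer: C B G H E F

Derivation:
Walk down from root: C -> B -> G -> H -> E -> F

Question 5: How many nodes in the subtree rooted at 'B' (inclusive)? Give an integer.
Subtree rooted at B contains: A, B, E, F, G, H
Count = 6

Answer: 6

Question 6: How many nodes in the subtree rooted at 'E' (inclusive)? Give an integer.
Answer: 2

Derivation:
Subtree rooted at E contains: E, F
Count = 2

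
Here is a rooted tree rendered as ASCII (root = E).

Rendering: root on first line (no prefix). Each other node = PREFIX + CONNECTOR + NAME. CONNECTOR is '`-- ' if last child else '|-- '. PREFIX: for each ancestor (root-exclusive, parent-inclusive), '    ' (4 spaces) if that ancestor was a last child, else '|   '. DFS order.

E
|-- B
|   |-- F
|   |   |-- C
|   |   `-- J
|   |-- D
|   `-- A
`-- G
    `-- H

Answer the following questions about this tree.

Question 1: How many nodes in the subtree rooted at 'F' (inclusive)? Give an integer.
Subtree rooted at F contains: C, F, J
Count = 3

Answer: 3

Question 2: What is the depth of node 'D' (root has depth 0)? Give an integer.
Path from root to D: E -> B -> D
Depth = number of edges = 2

Answer: 2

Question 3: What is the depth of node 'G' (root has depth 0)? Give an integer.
Answer: 1

Derivation:
Path from root to G: E -> G
Depth = number of edges = 1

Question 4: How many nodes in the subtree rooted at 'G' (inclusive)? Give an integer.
Answer: 2

Derivation:
Subtree rooted at G contains: G, H
Count = 2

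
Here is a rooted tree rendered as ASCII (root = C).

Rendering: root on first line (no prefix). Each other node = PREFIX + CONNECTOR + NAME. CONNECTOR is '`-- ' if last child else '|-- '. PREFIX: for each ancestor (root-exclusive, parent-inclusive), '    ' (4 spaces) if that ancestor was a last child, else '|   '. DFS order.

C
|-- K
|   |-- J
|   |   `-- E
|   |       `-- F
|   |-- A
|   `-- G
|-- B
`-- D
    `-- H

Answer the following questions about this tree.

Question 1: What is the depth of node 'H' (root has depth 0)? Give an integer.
Path from root to H: C -> D -> H
Depth = number of edges = 2

Answer: 2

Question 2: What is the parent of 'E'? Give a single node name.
Answer: J

Derivation:
Scan adjacency: E appears as child of J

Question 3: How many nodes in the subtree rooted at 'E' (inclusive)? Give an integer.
Answer: 2

Derivation:
Subtree rooted at E contains: E, F
Count = 2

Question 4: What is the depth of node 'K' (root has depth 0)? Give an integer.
Path from root to K: C -> K
Depth = number of edges = 1

Answer: 1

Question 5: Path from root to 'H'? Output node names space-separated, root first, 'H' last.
Walk down from root: C -> D -> H

Answer: C D H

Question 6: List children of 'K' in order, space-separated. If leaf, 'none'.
Node K's children (from adjacency): J, A, G

Answer: J A G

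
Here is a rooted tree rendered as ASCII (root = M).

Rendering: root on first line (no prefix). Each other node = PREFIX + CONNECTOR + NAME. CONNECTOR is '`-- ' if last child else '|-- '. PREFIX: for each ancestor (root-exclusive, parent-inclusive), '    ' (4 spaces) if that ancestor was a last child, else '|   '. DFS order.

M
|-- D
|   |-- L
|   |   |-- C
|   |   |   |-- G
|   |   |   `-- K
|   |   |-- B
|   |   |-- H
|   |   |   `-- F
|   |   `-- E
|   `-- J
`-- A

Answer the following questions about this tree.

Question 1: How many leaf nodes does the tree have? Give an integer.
Answer: 7

Derivation:
Leaves (nodes with no children): A, B, E, F, G, J, K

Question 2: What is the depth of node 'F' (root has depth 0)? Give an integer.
Answer: 4

Derivation:
Path from root to F: M -> D -> L -> H -> F
Depth = number of edges = 4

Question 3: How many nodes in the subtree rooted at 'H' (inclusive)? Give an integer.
Answer: 2

Derivation:
Subtree rooted at H contains: F, H
Count = 2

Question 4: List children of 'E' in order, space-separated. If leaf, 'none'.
Answer: none

Derivation:
Node E's children (from adjacency): (leaf)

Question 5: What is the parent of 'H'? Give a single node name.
Answer: L

Derivation:
Scan adjacency: H appears as child of L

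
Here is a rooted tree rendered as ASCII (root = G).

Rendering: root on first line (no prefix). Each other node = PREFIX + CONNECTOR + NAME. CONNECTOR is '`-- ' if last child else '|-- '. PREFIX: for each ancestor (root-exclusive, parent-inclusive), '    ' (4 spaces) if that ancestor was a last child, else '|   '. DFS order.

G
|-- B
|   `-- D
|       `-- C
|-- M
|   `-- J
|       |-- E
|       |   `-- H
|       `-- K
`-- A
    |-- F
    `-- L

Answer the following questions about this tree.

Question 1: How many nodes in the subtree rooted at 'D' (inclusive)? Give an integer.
Subtree rooted at D contains: C, D
Count = 2

Answer: 2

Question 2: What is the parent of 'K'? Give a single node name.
Answer: J

Derivation:
Scan adjacency: K appears as child of J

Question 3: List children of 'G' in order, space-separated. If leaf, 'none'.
Node G's children (from adjacency): B, M, A

Answer: B M A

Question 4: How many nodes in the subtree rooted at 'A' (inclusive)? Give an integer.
Subtree rooted at A contains: A, F, L
Count = 3

Answer: 3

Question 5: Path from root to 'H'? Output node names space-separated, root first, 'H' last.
Answer: G M J E H

Derivation:
Walk down from root: G -> M -> J -> E -> H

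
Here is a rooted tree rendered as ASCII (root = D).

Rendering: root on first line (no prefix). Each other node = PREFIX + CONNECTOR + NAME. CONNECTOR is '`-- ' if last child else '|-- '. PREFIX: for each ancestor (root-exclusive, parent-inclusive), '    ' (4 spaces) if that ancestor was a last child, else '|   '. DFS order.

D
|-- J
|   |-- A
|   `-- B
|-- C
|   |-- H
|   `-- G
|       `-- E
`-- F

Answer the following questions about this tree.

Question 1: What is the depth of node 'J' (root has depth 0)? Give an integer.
Path from root to J: D -> J
Depth = number of edges = 1

Answer: 1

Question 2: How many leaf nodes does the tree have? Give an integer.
Answer: 5

Derivation:
Leaves (nodes with no children): A, B, E, F, H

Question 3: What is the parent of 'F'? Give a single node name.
Scan adjacency: F appears as child of D

Answer: D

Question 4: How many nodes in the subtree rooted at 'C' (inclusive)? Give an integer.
Subtree rooted at C contains: C, E, G, H
Count = 4

Answer: 4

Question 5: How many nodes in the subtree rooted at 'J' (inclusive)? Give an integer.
Answer: 3

Derivation:
Subtree rooted at J contains: A, B, J
Count = 3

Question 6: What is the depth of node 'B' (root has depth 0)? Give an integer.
Path from root to B: D -> J -> B
Depth = number of edges = 2

Answer: 2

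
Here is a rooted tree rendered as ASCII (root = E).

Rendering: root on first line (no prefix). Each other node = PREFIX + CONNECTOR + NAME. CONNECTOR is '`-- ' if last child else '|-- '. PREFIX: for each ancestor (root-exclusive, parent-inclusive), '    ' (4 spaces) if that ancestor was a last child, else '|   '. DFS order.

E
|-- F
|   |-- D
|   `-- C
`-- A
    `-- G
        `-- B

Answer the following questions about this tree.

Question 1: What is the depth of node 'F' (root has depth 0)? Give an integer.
Path from root to F: E -> F
Depth = number of edges = 1

Answer: 1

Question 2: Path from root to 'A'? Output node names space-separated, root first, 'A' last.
Walk down from root: E -> A

Answer: E A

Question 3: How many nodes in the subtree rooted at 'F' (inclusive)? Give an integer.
Answer: 3

Derivation:
Subtree rooted at F contains: C, D, F
Count = 3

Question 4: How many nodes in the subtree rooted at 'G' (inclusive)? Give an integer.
Subtree rooted at G contains: B, G
Count = 2

Answer: 2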